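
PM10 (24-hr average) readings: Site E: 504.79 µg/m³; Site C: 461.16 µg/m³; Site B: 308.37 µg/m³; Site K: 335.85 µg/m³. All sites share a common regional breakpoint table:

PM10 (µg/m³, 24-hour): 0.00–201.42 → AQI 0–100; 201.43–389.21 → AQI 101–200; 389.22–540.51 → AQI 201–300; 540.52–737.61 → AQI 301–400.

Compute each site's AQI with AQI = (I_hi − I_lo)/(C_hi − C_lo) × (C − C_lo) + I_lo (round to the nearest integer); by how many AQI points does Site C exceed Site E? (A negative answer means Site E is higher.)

-29

Site E 504.79: bracket 389.22–540.51 → index 201–300; slope 99/151.29, offset 115.57.
AQI = 201 + 99/151.29·115.57 ≈ 276.63 ⇒ 277.
Site C: 461.16 ∈ [389.22, 540.51] ↔ index [201, 300].
201 + (461.16−389.22)·(300−201)/(540.51−389.22) = 201 + 71.94·99/151.29 ≈ 248.08, so AQI = 248.
Site B: 308.37 ∈ [201.43, 389.21] ↔ index [101, 200].
101 + (308.37−201.43)·(200−101)/(389.21−201.43) = 101 + 106.94·99/187.78 ≈ 157.38, so AQI = 157.
Site K: 335.85 lies in 201.43–389.21, so I_lo=101, I_hi=200, C_lo=201.43, C_hi=389.21.
(200−101)/(389.21−201.43) × (335.85−201.43) + 101 = 99/187.78 × 134.42 + 101 ≈ 171.87 → 172.
AQIs: Site E=277, Site C=248, Site B=157, Site K=172. Site C (248) − Site E (277) = -29.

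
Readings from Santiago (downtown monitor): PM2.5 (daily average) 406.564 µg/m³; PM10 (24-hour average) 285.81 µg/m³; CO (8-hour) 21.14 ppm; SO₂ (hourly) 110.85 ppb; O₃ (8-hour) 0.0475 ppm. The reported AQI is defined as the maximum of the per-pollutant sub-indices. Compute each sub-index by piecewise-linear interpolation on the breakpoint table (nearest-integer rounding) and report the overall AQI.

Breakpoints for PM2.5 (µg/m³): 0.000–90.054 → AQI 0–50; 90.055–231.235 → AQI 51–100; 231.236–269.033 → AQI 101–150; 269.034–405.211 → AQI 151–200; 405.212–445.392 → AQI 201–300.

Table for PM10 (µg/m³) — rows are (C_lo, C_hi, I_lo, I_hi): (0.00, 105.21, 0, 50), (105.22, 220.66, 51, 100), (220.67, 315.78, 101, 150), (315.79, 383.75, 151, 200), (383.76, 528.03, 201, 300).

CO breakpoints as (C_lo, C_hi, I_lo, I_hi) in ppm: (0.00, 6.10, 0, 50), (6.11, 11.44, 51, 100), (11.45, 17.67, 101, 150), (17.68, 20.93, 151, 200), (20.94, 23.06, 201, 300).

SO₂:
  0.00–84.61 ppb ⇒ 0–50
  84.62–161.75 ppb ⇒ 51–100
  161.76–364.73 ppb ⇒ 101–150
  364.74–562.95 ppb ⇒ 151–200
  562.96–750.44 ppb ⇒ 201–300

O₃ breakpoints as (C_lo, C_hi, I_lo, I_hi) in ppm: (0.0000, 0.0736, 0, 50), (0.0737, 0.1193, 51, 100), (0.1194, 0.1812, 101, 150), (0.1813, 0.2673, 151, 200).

PM2.5: 406.564 lies in 405.212–445.392, so I_lo=201, I_hi=300, C_lo=405.212, C_hi=445.392.
(300−201)/(445.392−405.212) × (406.564−405.212) + 201 = 99/40.180 × 1.352 + 201 ≈ 204.33 → 204.
PM10 285.81: bracket 220.67–315.78 → index 101–150; slope 49/95.11, offset 65.14.
AQI = 101 + 49/95.11·65.14 ≈ 134.56 ⇒ 135.
CO: 21.14 ∈ [20.94, 23.06] ↔ index [201, 300].
201 + (21.14−20.94)·(300−201)/(23.06−20.94) = 201 + 0.20·99/2.12 ≈ 210.34, so AQI = 210.
SO₂: row 84.62–161.75 (AQI 51–100). (100−51)·(110.85−84.62)/(161.75−84.62) + 51 = 49·26.23/77.13 + 51 ≈ 67.66 → 68.
O₃ 0.0475: bracket 0.0000–0.0736 → index 0–50; slope 50/0.0736, offset 0.0475.
AQI = 0 + 50/0.0736·0.0475 ≈ 32.27 ⇒ 32.
Sub-indices: PM2.5→204, PM10→135, CO→210, SO₂→68, O₃→32. Overall AQI = max = 210; dominant pollutant is CO.

210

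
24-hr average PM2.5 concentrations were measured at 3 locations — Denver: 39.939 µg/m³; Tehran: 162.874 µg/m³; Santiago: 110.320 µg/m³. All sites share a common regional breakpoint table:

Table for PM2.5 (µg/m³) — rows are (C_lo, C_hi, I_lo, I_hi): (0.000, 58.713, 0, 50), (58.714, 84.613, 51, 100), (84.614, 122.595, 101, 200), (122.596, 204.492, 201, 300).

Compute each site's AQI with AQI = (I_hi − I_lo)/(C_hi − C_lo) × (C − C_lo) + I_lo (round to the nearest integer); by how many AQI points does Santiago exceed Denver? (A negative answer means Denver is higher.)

Denver 39.939: bracket 0.000–58.713 → index 0–50; slope 50/58.713, offset 39.939.
AQI = 0 + 50/58.713·39.939 ≈ 34.01 ⇒ 34.
Tehran: row 122.596–204.492 (AQI 201–300). (300−201)·(162.874−122.596)/(204.492−122.596) + 201 = 99·40.278/81.896 + 201 ≈ 249.69 → 250.
Santiago: 110.320 lies in 84.614–122.595, so I_lo=101, I_hi=200, C_lo=84.614, C_hi=122.595.
(200−101)/(122.595−84.614) × (110.320−84.614) + 101 = 99/37.981 × 25.706 + 101 ≈ 168.00 → 168.
AQIs: Denver=34, Tehran=250, Santiago=168. Santiago (168) − Denver (34) = 134.

134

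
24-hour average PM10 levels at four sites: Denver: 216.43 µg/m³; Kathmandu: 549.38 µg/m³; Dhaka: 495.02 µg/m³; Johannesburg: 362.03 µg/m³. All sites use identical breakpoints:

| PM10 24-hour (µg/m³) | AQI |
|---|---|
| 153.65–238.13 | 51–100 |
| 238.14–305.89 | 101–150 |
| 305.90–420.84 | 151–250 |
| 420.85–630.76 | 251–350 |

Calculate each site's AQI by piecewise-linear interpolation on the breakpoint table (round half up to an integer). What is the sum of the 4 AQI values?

Denver 216.43: bracket 153.65–238.13 → index 51–100; slope 49/84.48, offset 62.78.
AQI = 51 + 49/84.48·62.78 ≈ 87.41 ⇒ 87.
Kathmandu: 549.38 lies in 420.85–630.76, so I_lo=251, I_hi=350, C_lo=420.85, C_hi=630.76.
(350−251)/(630.76−420.85) × (549.38−420.85) + 251 = 99/209.91 × 128.53 + 251 ≈ 311.62 → 312.
Dhaka: row 420.85–630.76 (AQI 251–350). (350−251)·(495.02−420.85)/(630.76−420.85) + 251 = 99·74.17/209.91 + 251 ≈ 285.98 → 286.
Johannesburg: 362.03 ∈ [305.90, 420.84] ↔ index [151, 250].
151 + (362.03−305.90)·(250−151)/(420.84−305.90) = 151 + 56.13·99/114.94 ≈ 199.35, so AQI = 199.
AQIs: Denver=87, Kathmandu=312, Dhaka=286, Johannesburg=199. Sum = 87 + 312 + 286 + 199 = 884.

884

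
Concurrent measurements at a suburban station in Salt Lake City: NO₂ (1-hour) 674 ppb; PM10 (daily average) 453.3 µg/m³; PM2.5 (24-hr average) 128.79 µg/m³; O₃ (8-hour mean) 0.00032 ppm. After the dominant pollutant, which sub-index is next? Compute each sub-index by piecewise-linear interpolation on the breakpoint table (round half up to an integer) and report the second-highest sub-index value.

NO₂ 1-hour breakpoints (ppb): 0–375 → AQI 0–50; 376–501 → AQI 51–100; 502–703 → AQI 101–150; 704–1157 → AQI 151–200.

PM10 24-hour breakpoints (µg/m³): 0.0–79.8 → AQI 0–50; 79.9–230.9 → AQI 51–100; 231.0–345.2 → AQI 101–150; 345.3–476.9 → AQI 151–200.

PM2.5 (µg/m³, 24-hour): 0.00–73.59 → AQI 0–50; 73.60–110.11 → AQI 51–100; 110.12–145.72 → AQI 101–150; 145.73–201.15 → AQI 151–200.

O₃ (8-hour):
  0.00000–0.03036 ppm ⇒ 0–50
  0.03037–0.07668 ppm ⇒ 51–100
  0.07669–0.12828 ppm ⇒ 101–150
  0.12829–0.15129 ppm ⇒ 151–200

143

NO₂: row 502–703 (AQI 101–150). (150−101)·(674−502)/(703−502) + 101 = 49·172/201 + 101 ≈ 142.93 → 143.
PM10: 453.3 lies in 345.3–476.9, so I_lo=151, I_hi=200, C_lo=345.3, C_hi=476.9.
(200−151)/(476.9−345.3) × (453.3−345.3) + 151 = 49/131.6 × 108.0 + 151 ≈ 191.21 → 191.
PM2.5: row 110.12–145.72 (AQI 101–150). (150−101)·(128.79−110.12)/(145.72−110.12) + 101 = 49·18.67/35.60 + 101 ≈ 126.70 → 127.
O₃ 0.00032: bracket 0.00000–0.03036 → index 0–50; slope 50/0.03036, offset 0.00032.
AQI = 0 + 50/0.03036·0.00032 ≈ 0.53 ⇒ 1.
Sub-indices: NO₂→143, PM10→191, PM2.5→127, O₃→1. Ranked high→low: 191, 143, 127, 1. Second-highest sub-index = 143.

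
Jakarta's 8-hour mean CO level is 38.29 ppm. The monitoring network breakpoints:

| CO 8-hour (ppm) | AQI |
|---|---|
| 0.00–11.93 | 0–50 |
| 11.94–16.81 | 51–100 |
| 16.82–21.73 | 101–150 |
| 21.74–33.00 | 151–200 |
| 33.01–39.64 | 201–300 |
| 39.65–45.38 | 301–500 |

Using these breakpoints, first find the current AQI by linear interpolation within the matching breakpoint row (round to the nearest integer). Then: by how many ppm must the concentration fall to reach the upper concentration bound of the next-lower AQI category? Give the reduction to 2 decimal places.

5.29

CO: 38.29 ∈ [33.01, 39.64] ↔ index [201, 300].
201 + (38.29−33.01)·(300−201)/(39.64−33.01) = 201 + 5.28·99/6.63 ≈ 279.84, so AQI = 280.
Current AQI 280 is in the Very Unhealthy range (201–300). The next-lower category tops out at AQI 200, whose upper concentration bound is 33.00 ppm.
Reduction needed = 38.29 − 33.00 = 5.29 ppm.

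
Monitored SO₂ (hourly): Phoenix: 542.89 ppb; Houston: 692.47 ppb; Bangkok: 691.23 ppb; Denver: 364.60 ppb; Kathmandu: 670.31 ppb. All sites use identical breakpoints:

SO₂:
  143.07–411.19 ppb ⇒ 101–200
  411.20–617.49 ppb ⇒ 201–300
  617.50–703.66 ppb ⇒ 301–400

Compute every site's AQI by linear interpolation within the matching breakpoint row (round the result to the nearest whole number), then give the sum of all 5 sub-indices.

Phoenix 542.89: bracket 411.20–617.49 → index 201–300; slope 99/206.29, offset 131.69.
AQI = 201 + 99/206.29·131.69 ≈ 264.20 ⇒ 264.
Houston: 692.47 lies in 617.50–703.66, so I_lo=301, I_hi=400, C_lo=617.50, C_hi=703.66.
(400−301)/(703.66−617.50) × (692.47−617.50) + 301 = 99/86.16 × 74.97 + 301 ≈ 387.14 → 387.
Bangkok: 691.23 lies in 617.50–703.66, so I_lo=301, I_hi=400, C_lo=617.50, C_hi=703.66.
(400−301)/(703.66−617.50) × (691.23−617.50) + 301 = 99/86.16 × 73.73 + 301 ≈ 385.72 → 386.
Denver: 364.60 lies in 143.07–411.19, so I_lo=101, I_hi=200, C_lo=143.07, C_hi=411.19.
(200−101)/(411.19−143.07) × (364.60−143.07) + 101 = 99/268.12 × 221.53 + 101 ≈ 182.80 → 183.
Kathmandu: row 617.50–703.66 (AQI 301–400). (400−301)·(670.31−617.50)/(703.66−617.50) + 301 = 99·52.81/86.16 + 301 ≈ 361.68 → 362.
AQIs: Phoenix=264, Houston=387, Bangkok=386, Denver=183, Kathmandu=362. Sum = 264 + 387 + 386 + 183 + 362 = 1582.

1582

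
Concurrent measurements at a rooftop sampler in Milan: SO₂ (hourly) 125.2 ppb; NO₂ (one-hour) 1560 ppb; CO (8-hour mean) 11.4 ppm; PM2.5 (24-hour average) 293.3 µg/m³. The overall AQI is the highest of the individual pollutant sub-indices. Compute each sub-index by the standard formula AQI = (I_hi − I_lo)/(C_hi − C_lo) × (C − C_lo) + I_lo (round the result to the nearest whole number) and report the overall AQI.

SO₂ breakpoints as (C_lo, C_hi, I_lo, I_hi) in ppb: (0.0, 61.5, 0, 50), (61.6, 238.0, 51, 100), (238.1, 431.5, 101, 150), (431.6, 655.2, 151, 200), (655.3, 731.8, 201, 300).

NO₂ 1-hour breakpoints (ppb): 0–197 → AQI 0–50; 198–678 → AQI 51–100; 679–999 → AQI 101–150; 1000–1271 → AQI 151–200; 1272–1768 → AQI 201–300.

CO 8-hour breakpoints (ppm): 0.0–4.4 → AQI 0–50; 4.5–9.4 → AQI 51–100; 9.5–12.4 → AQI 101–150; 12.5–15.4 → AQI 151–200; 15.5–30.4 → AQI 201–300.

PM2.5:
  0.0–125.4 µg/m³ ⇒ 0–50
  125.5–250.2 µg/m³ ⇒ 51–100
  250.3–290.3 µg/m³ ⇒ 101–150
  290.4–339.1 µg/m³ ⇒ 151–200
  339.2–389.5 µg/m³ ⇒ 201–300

SO₂: 125.2 ∈ [61.6, 238.0] ↔ index [51, 100].
51 + (125.2−61.6)·(100−51)/(238.0−61.6) = 51 + 63.6·49/176.4 ≈ 68.67, so AQI = 69.
NO₂: 1560 lies in 1272–1768, so I_lo=201, I_hi=300, C_lo=1272, C_hi=1768.
(300−201)/(1768−1272) × (1560−1272) + 201 = 99/496 × 288 + 201 ≈ 258.48 → 258.
CO: 11.4 lies in 9.5–12.4, so I_lo=101, I_hi=150, C_lo=9.5, C_hi=12.4.
(150−101)/(12.4−9.5) × (11.4−9.5) + 101 = 49/2.9 × 1.9 + 101 ≈ 133.10 → 133.
PM2.5: 293.3 lies in 290.4–339.1, so I_lo=151, I_hi=200, C_lo=290.4, C_hi=339.1.
(200−151)/(339.1−290.4) × (293.3−290.4) + 151 = 49/48.7 × 2.9 + 151 ≈ 153.92 → 154.
Sub-indices: SO₂→69, NO₂→258, CO→133, PM2.5→154. Overall AQI = max = 258; dominant pollutant is NO₂.

258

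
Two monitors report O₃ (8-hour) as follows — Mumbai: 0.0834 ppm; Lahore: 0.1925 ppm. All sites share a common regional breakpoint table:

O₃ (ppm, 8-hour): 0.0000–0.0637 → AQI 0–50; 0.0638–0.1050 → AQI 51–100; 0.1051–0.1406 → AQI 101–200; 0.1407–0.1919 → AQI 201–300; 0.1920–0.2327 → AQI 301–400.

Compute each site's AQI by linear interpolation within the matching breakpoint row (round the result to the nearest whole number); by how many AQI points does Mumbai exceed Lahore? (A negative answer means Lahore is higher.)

-228

Mumbai: row 0.0638–0.1050 (AQI 51–100). (100−51)·(0.0834−0.0638)/(0.1050−0.0638) + 51 = 49·0.0196/0.0412 + 51 ≈ 74.31 → 74.
Lahore: row 0.1920–0.2327 (AQI 301–400). (400−301)·(0.1925−0.1920)/(0.2327−0.1920) + 301 = 99·0.0005/0.0407 + 301 ≈ 302.22 → 302.
AQIs: Mumbai=74, Lahore=302. Mumbai (74) − Lahore (302) = -228.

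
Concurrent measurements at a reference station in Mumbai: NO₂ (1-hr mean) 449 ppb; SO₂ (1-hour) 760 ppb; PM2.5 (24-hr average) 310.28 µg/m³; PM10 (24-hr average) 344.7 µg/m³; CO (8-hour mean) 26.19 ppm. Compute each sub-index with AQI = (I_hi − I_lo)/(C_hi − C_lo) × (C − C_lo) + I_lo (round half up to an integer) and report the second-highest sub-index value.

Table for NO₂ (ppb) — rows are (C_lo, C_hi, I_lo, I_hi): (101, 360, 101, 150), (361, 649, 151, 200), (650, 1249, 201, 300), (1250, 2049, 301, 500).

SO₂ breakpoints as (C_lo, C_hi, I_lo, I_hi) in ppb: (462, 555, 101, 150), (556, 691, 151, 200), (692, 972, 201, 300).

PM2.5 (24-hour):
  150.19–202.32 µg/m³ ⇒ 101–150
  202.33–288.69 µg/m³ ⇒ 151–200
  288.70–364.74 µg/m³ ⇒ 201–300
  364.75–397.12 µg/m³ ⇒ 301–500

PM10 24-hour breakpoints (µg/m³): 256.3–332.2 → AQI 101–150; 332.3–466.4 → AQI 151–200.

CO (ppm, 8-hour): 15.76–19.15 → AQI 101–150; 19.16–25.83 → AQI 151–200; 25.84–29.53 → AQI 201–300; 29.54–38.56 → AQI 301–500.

225

NO₂: row 361–649 (AQI 151–200). (200−151)·(449−361)/(649−361) + 151 = 49·88/288 + 151 ≈ 165.97 → 166.
SO₂: 760 lies in 692–972, so I_lo=201, I_hi=300, C_lo=692, C_hi=972.
(300−201)/(972−692) × (760−692) + 201 = 99/280 × 68 + 201 ≈ 225.04 → 225.
PM2.5: row 288.70–364.74 (AQI 201–300). (300−201)·(310.28−288.70)/(364.74−288.70) + 201 = 99·21.58/76.04 + 201 ≈ 229.10 → 229.
PM10 344.7: bracket 332.3–466.4 → index 151–200; slope 49/134.1, offset 12.4.
AQI = 151 + 49/134.1·12.4 ≈ 155.53 ⇒ 156.
CO: 26.19 lies in 25.84–29.53, so I_lo=201, I_hi=300, C_lo=25.84, C_hi=29.53.
(300−201)/(29.53−25.84) × (26.19−25.84) + 201 = 99/3.69 × 0.35 + 201 ≈ 210.39 → 210.
Sub-indices: NO₂→166, SO₂→225, PM2.5→229, PM10→156, CO→210. Ranked high→low: 229, 225, 210, 166, 156. Second-highest sub-index = 225.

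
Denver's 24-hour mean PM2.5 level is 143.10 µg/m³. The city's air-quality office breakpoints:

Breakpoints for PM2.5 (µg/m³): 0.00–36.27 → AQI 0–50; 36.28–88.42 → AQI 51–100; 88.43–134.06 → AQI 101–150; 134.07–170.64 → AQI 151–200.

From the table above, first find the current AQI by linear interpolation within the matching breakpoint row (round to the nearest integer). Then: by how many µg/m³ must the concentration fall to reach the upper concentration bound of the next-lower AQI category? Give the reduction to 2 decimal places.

9.04

PM2.5 143.10: bracket 134.07–170.64 → index 151–200; slope 49/36.57, offset 9.03.
AQI = 151 + 49/36.57·9.03 ≈ 163.10 ⇒ 163.
Current AQI 163 is in the Unhealthy range (151–200). The next-lower category tops out at AQI 150, whose upper concentration bound is 134.06 µg/m³.
Reduction needed = 143.10 − 134.06 = 9.04 µg/m³.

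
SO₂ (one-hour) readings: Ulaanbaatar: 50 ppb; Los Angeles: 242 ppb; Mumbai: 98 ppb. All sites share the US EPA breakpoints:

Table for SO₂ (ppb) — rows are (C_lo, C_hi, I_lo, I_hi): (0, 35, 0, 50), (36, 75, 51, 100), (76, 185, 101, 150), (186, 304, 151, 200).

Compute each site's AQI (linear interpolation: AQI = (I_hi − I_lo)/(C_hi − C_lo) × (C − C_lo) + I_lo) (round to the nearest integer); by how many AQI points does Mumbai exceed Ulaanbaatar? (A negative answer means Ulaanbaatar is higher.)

42

Ulaanbaatar: row 36–75 (AQI 51–100). (100−51)·(50−36)/(75−36) + 51 = 49·14/39 + 51 ≈ 68.59 → 69.
Los Angeles 242: bracket 186–304 → index 151–200; slope 49/118, offset 56.
AQI = 151 + 49/118·56 ≈ 174.25 ⇒ 174.
Mumbai: 98 ∈ [76, 185] ↔ index [101, 150].
101 + (98−76)·(150−101)/(185−76) = 101 + 22·49/109 ≈ 110.89, so AQI = 111.
AQIs: Ulaanbaatar=69, Los Angeles=174, Mumbai=111. Mumbai (111) − Ulaanbaatar (69) = 42.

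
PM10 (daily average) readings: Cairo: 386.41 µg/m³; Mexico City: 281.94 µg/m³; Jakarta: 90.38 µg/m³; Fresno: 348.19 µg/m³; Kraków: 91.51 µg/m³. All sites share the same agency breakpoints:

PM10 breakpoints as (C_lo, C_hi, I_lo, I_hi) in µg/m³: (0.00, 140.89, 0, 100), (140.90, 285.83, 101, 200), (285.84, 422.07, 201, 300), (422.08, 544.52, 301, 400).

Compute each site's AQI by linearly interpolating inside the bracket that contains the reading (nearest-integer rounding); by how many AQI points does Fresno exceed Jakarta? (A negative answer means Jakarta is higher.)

Cairo: 386.41 lies in 285.84–422.07, so I_lo=201, I_hi=300, C_lo=285.84, C_hi=422.07.
(300−201)/(422.07−285.84) × (386.41−285.84) + 201 = 99/136.23 × 100.57 + 201 ≈ 274.09 → 274.
Mexico City: 281.94 ∈ [140.90, 285.83] ↔ index [101, 200].
101 + (281.94−140.90)·(200−101)/(285.83−140.90) = 101 + 141.04·99/144.93 ≈ 197.34, so AQI = 197.
Jakarta: 90.38 ∈ [0.00, 140.89] ↔ index [0, 100].
0 + (90.38−0.00)·(100−0)/(140.89−0.00) = 0 + 90.38·100/140.89 ≈ 64.15, so AQI = 64.
Fresno 348.19: bracket 285.84–422.07 → index 201–300; slope 99/136.23, offset 62.35.
AQI = 201 + 99/136.23·62.35 ≈ 246.31 ⇒ 246.
Kraków 91.51: bracket 0.00–140.89 → index 0–100; slope 100/140.89, offset 91.51.
AQI = 0 + 100/140.89·91.51 ≈ 64.95 ⇒ 65.
AQIs: Cairo=274, Mexico City=197, Jakarta=64, Fresno=246, Kraków=65. Fresno (246) − Jakarta (64) = 182.

182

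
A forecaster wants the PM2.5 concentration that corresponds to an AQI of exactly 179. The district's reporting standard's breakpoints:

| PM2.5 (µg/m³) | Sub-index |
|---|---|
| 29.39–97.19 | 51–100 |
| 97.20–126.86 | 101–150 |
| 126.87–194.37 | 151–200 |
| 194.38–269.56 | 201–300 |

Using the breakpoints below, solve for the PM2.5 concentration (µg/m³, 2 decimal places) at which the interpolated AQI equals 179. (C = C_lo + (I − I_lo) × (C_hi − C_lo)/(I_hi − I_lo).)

AQI 179 lies in the 151–200 band, which corresponds to 126.87–194.37 µg/m³.
C = 126.87 + (179−151)×(194.37−126.87)/(200−151) = 126.87 + 28×67.50/49 ≈ 165.4414 µg/m³ → 165.44 µg/m³ to 2 dp.

165.44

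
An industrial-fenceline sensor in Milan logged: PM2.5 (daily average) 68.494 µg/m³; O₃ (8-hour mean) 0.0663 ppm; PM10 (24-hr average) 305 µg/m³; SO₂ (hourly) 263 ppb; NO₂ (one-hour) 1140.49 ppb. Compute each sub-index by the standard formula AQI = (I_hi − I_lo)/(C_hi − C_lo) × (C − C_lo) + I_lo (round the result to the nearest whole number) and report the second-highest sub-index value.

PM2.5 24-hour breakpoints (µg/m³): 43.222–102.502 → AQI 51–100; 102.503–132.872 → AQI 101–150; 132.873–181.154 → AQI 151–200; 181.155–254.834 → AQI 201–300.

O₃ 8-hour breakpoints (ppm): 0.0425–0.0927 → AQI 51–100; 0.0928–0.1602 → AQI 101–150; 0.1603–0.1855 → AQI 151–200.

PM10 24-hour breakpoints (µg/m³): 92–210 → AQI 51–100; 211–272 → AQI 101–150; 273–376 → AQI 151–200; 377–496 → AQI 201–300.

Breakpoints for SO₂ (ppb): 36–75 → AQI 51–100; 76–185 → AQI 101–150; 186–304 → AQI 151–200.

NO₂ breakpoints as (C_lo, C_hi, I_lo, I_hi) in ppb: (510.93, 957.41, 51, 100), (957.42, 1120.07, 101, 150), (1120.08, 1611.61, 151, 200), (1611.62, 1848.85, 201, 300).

166

PM2.5: 68.494 lies in 43.222–102.502, so I_lo=51, I_hi=100, C_lo=43.222, C_hi=102.502.
(100−51)/(102.502−43.222) × (68.494−43.222) + 51 = 49/59.280 × 25.272 + 51 ≈ 71.89 → 72.
O₃: 0.0663 lies in 0.0425–0.0927, so I_lo=51, I_hi=100, C_lo=0.0425, C_hi=0.0927.
(100−51)/(0.0927−0.0425) × (0.0663−0.0425) + 51 = 49/0.0502 × 0.0238 + 51 ≈ 74.23 → 74.
PM10: 305 ∈ [273, 376] ↔ index [151, 200].
151 + (305−273)·(200−151)/(376−273) = 151 + 32·49/103 ≈ 166.22, so AQI = 166.
SO₂ 263: bracket 186–304 → index 151–200; slope 49/118, offset 77.
AQI = 151 + 49/118·77 ≈ 182.97 ⇒ 183.
NO₂: 1140.49 ∈ [1120.08, 1611.61] ↔ index [151, 200].
151 + (1140.49−1120.08)·(200−151)/(1611.61−1120.08) = 151 + 20.41·49/491.53 ≈ 153.03, so AQI = 153.
Sub-indices: PM2.5→72, O₃→74, PM10→166, SO₂→183, NO₂→153. Ranked high→low: 183, 166, 153, 74, 72. Second-highest sub-index = 166.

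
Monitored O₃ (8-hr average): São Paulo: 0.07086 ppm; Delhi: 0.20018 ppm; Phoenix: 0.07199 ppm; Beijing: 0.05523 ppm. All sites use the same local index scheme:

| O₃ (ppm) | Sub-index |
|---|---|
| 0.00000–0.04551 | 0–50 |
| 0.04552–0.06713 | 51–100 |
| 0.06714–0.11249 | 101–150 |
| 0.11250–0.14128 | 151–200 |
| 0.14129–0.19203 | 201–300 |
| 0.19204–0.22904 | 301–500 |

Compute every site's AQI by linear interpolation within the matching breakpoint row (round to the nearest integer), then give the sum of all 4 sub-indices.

629

São Paulo: 0.07086 ∈ [0.06714, 0.11249] ↔ index [101, 150].
101 + (0.07086−0.06714)·(150−101)/(0.11249−0.06714) = 101 + 0.00372·49/0.04535 ≈ 105.02, so AQI = 105.
Delhi: row 0.19204–0.22904 (AQI 301–500). (500−301)·(0.20018−0.19204)/(0.22904−0.19204) + 301 = 199·0.00814/0.03700 + 301 ≈ 344.78 → 345.
Phoenix: 0.07199 lies in 0.06714–0.11249, so I_lo=101, I_hi=150, C_lo=0.06714, C_hi=0.11249.
(150−101)/(0.11249−0.06714) × (0.07199−0.06714) + 101 = 49/0.04535 × 0.00485 + 101 ≈ 106.24 → 106.
Beijing 0.05523: bracket 0.04552–0.06713 → index 51–100; slope 49/0.02161, offset 0.00971.
AQI = 51 + 49/0.02161·0.00971 ≈ 73.02 ⇒ 73.
AQIs: São Paulo=105, Delhi=345, Phoenix=106, Beijing=73. Sum = 105 + 345 + 106 + 73 = 629.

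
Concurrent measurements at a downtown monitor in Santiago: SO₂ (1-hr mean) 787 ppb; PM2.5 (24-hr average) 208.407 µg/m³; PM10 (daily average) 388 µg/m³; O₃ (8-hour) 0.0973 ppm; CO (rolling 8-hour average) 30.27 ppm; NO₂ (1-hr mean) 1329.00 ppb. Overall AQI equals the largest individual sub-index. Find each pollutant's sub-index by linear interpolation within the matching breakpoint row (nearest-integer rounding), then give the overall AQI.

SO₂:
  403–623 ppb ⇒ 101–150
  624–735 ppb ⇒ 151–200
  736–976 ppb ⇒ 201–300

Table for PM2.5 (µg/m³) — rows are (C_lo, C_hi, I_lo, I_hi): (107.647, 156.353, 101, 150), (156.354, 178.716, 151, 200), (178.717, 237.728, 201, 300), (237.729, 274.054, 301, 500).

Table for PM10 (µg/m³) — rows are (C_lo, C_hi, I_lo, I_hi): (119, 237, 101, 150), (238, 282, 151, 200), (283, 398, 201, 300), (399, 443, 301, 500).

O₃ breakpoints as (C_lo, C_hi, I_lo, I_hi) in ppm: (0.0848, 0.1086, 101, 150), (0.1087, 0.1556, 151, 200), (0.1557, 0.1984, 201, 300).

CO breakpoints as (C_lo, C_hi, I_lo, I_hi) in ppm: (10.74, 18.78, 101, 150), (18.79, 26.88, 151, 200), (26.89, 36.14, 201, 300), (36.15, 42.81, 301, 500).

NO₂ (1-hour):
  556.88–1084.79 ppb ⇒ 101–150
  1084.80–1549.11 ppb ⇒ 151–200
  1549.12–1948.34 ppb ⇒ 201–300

SO₂: 787 lies in 736–976, so I_lo=201, I_hi=300, C_lo=736, C_hi=976.
(300−201)/(976−736) × (787−736) + 201 = 99/240 × 51 + 201 ≈ 222.04 → 222.
PM2.5 208.407: bracket 178.717–237.728 → index 201–300; slope 99/59.011, offset 29.690.
AQI = 201 + 99/59.011·29.690 ≈ 250.81 ⇒ 251.
PM10 388: bracket 283–398 → index 201–300; slope 99/115, offset 105.
AQI = 201 + 99/115·105 ≈ 291.39 ⇒ 291.
O₃ 0.0973: bracket 0.0848–0.1086 → index 101–150; slope 49/0.0238, offset 0.0125.
AQI = 101 + 49/0.0238·0.0125 ≈ 126.74 ⇒ 127.
CO 30.27: bracket 26.89–36.14 → index 201–300; slope 99/9.25, offset 3.38.
AQI = 201 + 99/9.25·3.38 ≈ 237.18 ⇒ 237.
NO₂: row 1084.80–1549.11 (AQI 151–200). (200−151)·(1329.00−1084.80)/(1549.11−1084.80) + 151 = 49·244.20/464.31 + 151 ≈ 176.77 → 177.
Sub-indices: SO₂→222, PM2.5→251, PM10→291, O₃→127, CO→237, NO₂→177. Overall AQI = max = 291; dominant pollutant is PM10.

291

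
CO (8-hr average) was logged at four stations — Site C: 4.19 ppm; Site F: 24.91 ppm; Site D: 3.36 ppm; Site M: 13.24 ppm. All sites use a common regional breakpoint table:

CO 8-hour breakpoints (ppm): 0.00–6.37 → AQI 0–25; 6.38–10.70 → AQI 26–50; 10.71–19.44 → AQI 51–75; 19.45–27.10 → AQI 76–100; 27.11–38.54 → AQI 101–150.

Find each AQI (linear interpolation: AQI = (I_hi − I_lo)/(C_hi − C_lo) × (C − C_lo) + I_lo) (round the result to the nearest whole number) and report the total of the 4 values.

180

Site C: 4.19 ∈ [0.00, 6.37] ↔ index [0, 25].
0 + (4.19−0.00)·(25−0)/(6.37−0.00) = 0 + 4.19·25/6.37 ≈ 16.44, so AQI = 16.
Site F: 24.91 lies in 19.45–27.10, so I_lo=76, I_hi=100, C_lo=19.45, C_hi=27.10.
(100−76)/(27.10−19.45) × (24.91−19.45) + 76 = 24/7.65 × 5.46 + 76 ≈ 93.13 → 93.
Site D: 3.36 lies in 0.00–6.37, so I_lo=0, I_hi=25, C_lo=0.00, C_hi=6.37.
(25−0)/(6.37−0.00) × (3.36−0.00) + 0 = 25/6.37 × 3.36 + 0 ≈ 13.19 → 13.
Site M: 13.24 ∈ [10.71, 19.44] ↔ index [51, 75].
51 + (13.24−10.71)·(75−51)/(19.44−10.71) = 51 + 2.53·24/8.73 ≈ 57.96, so AQI = 58.
AQIs: Site C=16, Site F=93, Site D=13, Site M=58. Sum = 16 + 93 + 13 + 58 = 180.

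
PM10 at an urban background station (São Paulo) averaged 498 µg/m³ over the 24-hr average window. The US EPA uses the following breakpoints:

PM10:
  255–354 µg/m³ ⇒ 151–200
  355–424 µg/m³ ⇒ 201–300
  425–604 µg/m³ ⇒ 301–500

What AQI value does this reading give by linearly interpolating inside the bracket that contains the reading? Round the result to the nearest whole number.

382

PM10 498: bracket 425–604 → index 301–500; slope 199/179, offset 73.
AQI = 301 + 199/179·73 ≈ 382.16 ⇒ 382.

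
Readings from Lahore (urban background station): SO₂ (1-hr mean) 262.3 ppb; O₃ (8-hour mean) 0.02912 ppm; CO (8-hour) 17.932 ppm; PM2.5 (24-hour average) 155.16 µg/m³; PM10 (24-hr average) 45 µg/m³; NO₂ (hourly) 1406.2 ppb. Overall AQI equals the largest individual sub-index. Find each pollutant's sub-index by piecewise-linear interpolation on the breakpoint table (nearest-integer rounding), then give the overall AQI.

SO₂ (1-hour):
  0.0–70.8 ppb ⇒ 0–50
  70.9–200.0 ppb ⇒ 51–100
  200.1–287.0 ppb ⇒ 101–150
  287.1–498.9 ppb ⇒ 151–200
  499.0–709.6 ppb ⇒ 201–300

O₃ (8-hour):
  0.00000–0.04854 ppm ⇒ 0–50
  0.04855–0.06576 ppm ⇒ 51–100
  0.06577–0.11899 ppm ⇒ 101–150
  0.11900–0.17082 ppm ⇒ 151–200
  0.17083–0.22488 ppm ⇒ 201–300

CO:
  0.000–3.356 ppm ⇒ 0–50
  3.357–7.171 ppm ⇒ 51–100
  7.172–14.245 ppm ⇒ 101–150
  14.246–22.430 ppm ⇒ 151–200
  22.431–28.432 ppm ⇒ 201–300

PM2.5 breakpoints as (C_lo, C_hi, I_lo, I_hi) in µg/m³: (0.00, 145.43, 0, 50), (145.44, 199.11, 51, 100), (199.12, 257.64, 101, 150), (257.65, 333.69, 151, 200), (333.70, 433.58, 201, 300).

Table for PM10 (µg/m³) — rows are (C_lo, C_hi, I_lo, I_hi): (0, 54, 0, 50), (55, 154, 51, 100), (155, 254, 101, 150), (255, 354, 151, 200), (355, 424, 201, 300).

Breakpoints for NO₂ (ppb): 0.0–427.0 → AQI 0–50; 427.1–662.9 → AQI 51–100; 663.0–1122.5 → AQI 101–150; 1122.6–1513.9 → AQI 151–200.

SO₂: 262.3 lies in 200.1–287.0, so I_lo=101, I_hi=150, C_lo=200.1, C_hi=287.0.
(150−101)/(287.0−200.1) × (262.3−200.1) + 101 = 49/86.9 × 62.2 + 101 ≈ 136.07 → 136.
O₃: 0.02912 ∈ [0.00000, 0.04854] ↔ index [0, 50].
0 + (0.02912−0.00000)·(50−0)/(0.04854−0.00000) = 0 + 0.02912·50/0.04854 ≈ 30.00, so AQI = 30.
CO: 17.932 ∈ [14.246, 22.430] ↔ index [151, 200].
151 + (17.932−14.246)·(200−151)/(22.430−14.246) = 151 + 3.686·49/8.184 ≈ 173.07, so AQI = 173.
PM2.5: 155.16 lies in 145.44–199.11, so I_lo=51, I_hi=100, C_lo=145.44, C_hi=199.11.
(100−51)/(199.11−145.44) × (155.16−145.44) + 51 = 49/53.67 × 9.72 + 51 ≈ 59.87 → 60.
PM10 45: bracket 0–54 → index 0–50; slope 50/54, offset 45.
AQI = 0 + 50/54·45 ≈ 41.67 ⇒ 42.
NO₂ 1406.2: bracket 1122.6–1513.9 → index 151–200; slope 49/391.3, offset 283.6.
AQI = 151 + 49/391.3·283.6 ≈ 186.51 ⇒ 187.
Sub-indices: SO₂→136, O₃→30, CO→173, PM2.5→60, PM10→42, NO₂→187. Overall AQI = max = 187; dominant pollutant is NO₂.

187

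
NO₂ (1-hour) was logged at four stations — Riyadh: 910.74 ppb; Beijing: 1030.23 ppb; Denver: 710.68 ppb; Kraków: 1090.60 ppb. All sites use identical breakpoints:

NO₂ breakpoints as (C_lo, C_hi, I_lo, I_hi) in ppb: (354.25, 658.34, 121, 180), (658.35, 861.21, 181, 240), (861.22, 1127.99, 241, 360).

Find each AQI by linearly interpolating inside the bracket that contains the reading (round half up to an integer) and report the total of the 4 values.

1118

Riyadh: 910.74 ∈ [861.22, 1127.99] ↔ index [241, 360].
241 + (910.74−861.22)·(360−241)/(1127.99−861.22) = 241 + 49.52·119/266.77 ≈ 263.09, so AQI = 263.
Beijing 1030.23: bracket 861.22–1127.99 → index 241–360; slope 119/266.77, offset 169.01.
AQI = 241 + 119/266.77·169.01 ≈ 316.39 ⇒ 316.
Denver: row 658.35–861.21 (AQI 181–240). (240−181)·(710.68−658.35)/(861.21−658.35) + 181 = 59·52.33/202.86 + 181 ≈ 196.22 → 196.
Kraków: 1090.60 lies in 861.22–1127.99, so I_lo=241, I_hi=360, C_lo=861.22, C_hi=1127.99.
(360−241)/(1127.99−861.22) × (1090.60−861.22) + 241 = 119/266.77 × 229.38 + 241 ≈ 343.32 → 343.
AQIs: Riyadh=263, Beijing=316, Denver=196, Kraków=343. Sum = 263 + 316 + 196 + 343 = 1118.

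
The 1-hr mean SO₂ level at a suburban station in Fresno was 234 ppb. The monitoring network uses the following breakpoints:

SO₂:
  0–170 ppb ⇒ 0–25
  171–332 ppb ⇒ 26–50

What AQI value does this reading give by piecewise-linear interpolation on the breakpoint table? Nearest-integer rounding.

35

SO₂: 234 lies in 171–332, so I_lo=26, I_hi=50, C_lo=171, C_hi=332.
(50−26)/(332−171) × (234−171) + 26 = 24/161 × 63 + 26 ≈ 35.39 → 35.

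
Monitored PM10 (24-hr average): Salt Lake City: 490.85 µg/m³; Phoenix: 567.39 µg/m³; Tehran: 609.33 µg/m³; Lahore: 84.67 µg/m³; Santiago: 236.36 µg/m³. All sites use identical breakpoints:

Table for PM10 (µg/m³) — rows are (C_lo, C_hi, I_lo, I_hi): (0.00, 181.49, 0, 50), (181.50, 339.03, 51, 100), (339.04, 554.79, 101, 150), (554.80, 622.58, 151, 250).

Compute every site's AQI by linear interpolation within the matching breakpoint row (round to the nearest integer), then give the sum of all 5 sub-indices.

626

Salt Lake City: 490.85 ∈ [339.04, 554.79] ↔ index [101, 150].
101 + (490.85−339.04)·(150−101)/(554.79−339.04) = 101 + 151.81·49/215.75 ≈ 135.48, so AQI = 135.
Phoenix: 567.39 ∈ [554.80, 622.58] ↔ index [151, 250].
151 + (567.39−554.80)·(250−151)/(622.58−554.80) = 151 + 12.59·99/67.78 ≈ 169.39, so AQI = 169.
Tehran: 609.33 ∈ [554.80, 622.58] ↔ index [151, 250].
151 + (609.33−554.80)·(250−151)/(622.58−554.80) = 151 + 54.53·99/67.78 ≈ 230.65, so AQI = 231.
Lahore 84.67: bracket 0.00–181.49 → index 0–50; slope 50/181.49, offset 84.67.
AQI = 0 + 50/181.49·84.67 ≈ 23.33 ⇒ 23.
Santiago: 236.36 ∈ [181.50, 339.03] ↔ index [51, 100].
51 + (236.36−181.50)·(100−51)/(339.03−181.50) = 51 + 54.86·49/157.53 ≈ 68.06, so AQI = 68.
AQIs: Salt Lake City=135, Phoenix=169, Tehran=231, Lahore=23, Santiago=68. Sum = 135 + 169 + 231 + 23 + 68 = 626.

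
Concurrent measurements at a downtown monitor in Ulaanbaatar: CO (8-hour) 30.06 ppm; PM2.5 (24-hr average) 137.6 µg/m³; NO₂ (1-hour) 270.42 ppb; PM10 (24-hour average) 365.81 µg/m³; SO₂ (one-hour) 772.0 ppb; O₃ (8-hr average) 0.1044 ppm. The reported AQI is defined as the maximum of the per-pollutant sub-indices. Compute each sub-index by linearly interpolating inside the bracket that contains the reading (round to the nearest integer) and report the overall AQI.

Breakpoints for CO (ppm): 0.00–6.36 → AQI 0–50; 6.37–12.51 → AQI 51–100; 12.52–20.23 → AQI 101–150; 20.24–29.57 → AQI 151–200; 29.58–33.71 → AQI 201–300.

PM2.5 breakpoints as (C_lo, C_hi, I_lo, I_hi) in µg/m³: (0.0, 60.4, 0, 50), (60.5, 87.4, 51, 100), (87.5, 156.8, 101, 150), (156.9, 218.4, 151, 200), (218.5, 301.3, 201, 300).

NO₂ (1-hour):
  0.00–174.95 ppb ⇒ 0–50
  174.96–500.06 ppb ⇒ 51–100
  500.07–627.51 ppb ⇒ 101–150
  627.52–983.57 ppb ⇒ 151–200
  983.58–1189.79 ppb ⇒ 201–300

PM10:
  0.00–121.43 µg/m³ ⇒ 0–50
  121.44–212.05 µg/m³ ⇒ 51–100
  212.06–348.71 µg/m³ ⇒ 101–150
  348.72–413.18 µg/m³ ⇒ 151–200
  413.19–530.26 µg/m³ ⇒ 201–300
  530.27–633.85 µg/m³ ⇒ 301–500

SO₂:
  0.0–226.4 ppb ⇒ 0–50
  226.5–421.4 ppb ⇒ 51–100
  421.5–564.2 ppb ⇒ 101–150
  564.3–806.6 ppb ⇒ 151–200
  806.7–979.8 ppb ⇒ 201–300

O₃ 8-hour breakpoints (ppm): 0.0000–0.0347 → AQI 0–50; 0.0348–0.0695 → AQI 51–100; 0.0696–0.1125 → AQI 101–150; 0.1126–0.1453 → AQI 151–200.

CO: 30.06 ∈ [29.58, 33.71] ↔ index [201, 300].
201 + (30.06−29.58)·(300−201)/(33.71−29.58) = 201 + 0.48·99/4.13 ≈ 212.51, so AQI = 213.
PM2.5 137.6: bracket 87.5–156.8 → index 101–150; slope 49/69.3, offset 50.1.
AQI = 101 + 49/69.3·50.1 ≈ 136.42 ⇒ 136.
NO₂: row 174.96–500.06 (AQI 51–100). (100−51)·(270.42−174.96)/(500.06−174.96) + 51 = 49·95.46/325.10 + 51 ≈ 65.39 → 65.
PM10: row 348.72–413.18 (AQI 151–200). (200−151)·(365.81−348.72)/(413.18−348.72) + 151 = 49·17.09/64.46 + 151 ≈ 163.99 → 164.
SO₂: row 564.3–806.6 (AQI 151–200). (200−151)·(772.0−564.3)/(806.6−564.3) + 151 = 49·207.7/242.3 + 151 ≈ 193.00 → 193.
O₃: 0.1044 ∈ [0.0696, 0.1125] ↔ index [101, 150].
101 + (0.1044−0.0696)·(150−101)/(0.1125−0.0696) = 101 + 0.0348·49/0.0429 ≈ 140.75, so AQI = 141.
Sub-indices: CO→213, PM2.5→136, NO₂→65, PM10→164, SO₂→193, O₃→141. Overall AQI = max = 213; dominant pollutant is CO.

213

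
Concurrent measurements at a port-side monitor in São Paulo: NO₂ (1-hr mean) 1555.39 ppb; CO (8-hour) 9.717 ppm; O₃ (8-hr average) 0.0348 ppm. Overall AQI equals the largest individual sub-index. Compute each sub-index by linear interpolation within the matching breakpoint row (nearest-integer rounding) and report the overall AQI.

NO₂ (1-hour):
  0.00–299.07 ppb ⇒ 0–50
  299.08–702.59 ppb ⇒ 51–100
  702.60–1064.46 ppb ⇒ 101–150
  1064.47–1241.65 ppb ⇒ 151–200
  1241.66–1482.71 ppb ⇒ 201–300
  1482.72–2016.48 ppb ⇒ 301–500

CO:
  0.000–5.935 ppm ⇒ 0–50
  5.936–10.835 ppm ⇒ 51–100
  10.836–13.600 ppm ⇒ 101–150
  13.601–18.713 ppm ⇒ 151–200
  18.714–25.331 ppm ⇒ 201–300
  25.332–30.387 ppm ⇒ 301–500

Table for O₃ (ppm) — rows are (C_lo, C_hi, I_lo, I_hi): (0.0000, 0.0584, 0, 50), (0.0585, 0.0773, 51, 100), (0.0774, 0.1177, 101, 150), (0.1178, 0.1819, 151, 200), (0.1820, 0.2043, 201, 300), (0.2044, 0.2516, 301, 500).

NO₂: row 1482.72–2016.48 (AQI 301–500). (500−301)·(1555.39−1482.72)/(2016.48−1482.72) + 301 = 199·72.67/533.76 + 301 ≈ 328.09 → 328.
CO: row 5.936–10.835 (AQI 51–100). (100−51)·(9.717−5.936)/(10.835−5.936) + 51 = 49·3.781/4.899 + 51 ≈ 88.82 → 89.
O₃: row 0.0000–0.0584 (AQI 0–50). (50−0)·(0.0348−0.0000)/(0.0584−0.0000) + 0 = 50·0.0348/0.0584 + 0 ≈ 29.79 → 30.
Sub-indices: NO₂→328, CO→89, O₃→30. Overall AQI = max = 328; dominant pollutant is NO₂.
AQI 328: Hazardous.

328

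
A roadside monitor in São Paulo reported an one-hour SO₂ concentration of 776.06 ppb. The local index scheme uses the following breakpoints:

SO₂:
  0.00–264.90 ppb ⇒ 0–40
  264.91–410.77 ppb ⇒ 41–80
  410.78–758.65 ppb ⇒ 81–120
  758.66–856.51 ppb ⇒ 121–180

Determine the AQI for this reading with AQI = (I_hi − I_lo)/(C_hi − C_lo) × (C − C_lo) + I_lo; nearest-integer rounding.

SO₂ 776.06: bracket 758.66–856.51 → index 121–180; slope 59/97.85, offset 17.40.
AQI = 121 + 59/97.85·17.40 ≈ 131.49 ⇒ 131.

131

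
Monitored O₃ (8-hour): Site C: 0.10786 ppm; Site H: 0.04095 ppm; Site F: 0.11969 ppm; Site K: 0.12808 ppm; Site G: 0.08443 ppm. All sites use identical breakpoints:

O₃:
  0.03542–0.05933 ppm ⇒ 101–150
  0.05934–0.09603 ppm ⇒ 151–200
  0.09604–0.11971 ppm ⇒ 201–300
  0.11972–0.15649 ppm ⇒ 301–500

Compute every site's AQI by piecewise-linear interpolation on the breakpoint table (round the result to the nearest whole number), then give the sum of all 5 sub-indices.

1193

Site C: 0.10786 lies in 0.09604–0.11971, so I_lo=201, I_hi=300, C_lo=0.09604, C_hi=0.11971.
(300−201)/(0.11971−0.09604) × (0.10786−0.09604) + 201 = 99/0.02367 × 0.01182 + 201 ≈ 250.44 → 250.
Site H 0.04095: bracket 0.03542–0.05933 → index 101–150; slope 49/0.02391, offset 0.00553.
AQI = 101 + 49/0.02391·0.00553 ≈ 112.33 ⇒ 112.
Site F: 0.11969 lies in 0.09604–0.11971, so I_lo=201, I_hi=300, C_lo=0.09604, C_hi=0.11971.
(300−201)/(0.11971−0.09604) × (0.11969−0.09604) + 201 = 99/0.02367 × 0.02365 + 201 ≈ 299.92 → 300.
Site K: 0.12808 lies in 0.11972–0.15649, so I_lo=301, I_hi=500, C_lo=0.11972, C_hi=0.15649.
(500−301)/(0.15649−0.11972) × (0.12808−0.11972) + 301 = 199/0.03677 × 0.00836 + 301 ≈ 346.24 → 346.
Site G: 0.08443 ∈ [0.05934, 0.09603] ↔ index [151, 200].
151 + (0.08443−0.05934)·(200−151)/(0.09603−0.05934) = 151 + 0.02509·49/0.03669 ≈ 184.51, so AQI = 185.
AQIs: Site C=250, Site H=112, Site F=300, Site K=346, Site G=185. Sum = 250 + 112 + 300 + 346 + 185 = 1193.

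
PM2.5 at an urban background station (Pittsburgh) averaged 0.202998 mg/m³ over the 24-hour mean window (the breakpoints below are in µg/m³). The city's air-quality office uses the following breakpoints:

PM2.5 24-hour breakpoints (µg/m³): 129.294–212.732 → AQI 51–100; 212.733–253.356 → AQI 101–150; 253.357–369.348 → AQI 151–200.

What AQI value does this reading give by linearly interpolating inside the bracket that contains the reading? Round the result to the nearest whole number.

Convert: 0.202998 mg/m³ = 202.998 µg/m³.
PM2.5: 202.998 lies in 129.294–212.732, so I_lo=51, I_hi=100, C_lo=129.294, C_hi=212.732.
(100−51)/(212.732−129.294) × (202.998−129.294) + 51 = 49/83.438 × 73.704 + 51 ≈ 94.28 → 94.

94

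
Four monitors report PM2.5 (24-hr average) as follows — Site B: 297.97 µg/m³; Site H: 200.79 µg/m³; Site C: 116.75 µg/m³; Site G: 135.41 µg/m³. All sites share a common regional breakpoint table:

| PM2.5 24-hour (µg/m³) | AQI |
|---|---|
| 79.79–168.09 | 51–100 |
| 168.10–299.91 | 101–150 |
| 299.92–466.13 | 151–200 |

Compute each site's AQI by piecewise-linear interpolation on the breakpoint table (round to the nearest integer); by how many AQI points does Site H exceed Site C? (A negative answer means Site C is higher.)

41

Site B: 297.97 lies in 168.10–299.91, so I_lo=101, I_hi=150, C_lo=168.10, C_hi=299.91.
(150−101)/(299.91−168.10) × (297.97−168.10) + 101 = 49/131.81 × 129.87 + 101 ≈ 149.28 → 149.
Site H: 200.79 lies in 168.10–299.91, so I_lo=101, I_hi=150, C_lo=168.10, C_hi=299.91.
(150−101)/(299.91−168.10) × (200.79−168.10) + 101 = 49/131.81 × 32.69 + 101 ≈ 113.15 → 113.
Site C: 116.75 lies in 79.79–168.09, so I_lo=51, I_hi=100, C_lo=79.79, C_hi=168.09.
(100−51)/(168.09−79.79) × (116.75−79.79) + 51 = 49/88.30 × 36.96 + 51 ≈ 71.51 → 72.
Site G 135.41: bracket 79.79–168.09 → index 51–100; slope 49/88.30, offset 55.62.
AQI = 51 + 49/88.30·55.62 ≈ 81.87 ⇒ 82.
AQIs: Site B=149, Site H=113, Site C=72, Site G=82. Site H (113) − Site C (72) = 41.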